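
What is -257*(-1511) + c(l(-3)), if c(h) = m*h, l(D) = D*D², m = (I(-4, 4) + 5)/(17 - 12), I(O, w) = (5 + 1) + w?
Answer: 388246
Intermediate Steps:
I(O, w) = 6 + w
m = 3 (m = ((6 + 4) + 5)/(17 - 12) = (10 + 5)/5 = 15*(⅕) = 3)
l(D) = D³
c(h) = 3*h
-257*(-1511) + c(l(-3)) = -257*(-1511) + 3*(-3)³ = 388327 + 3*(-27) = 388327 - 81 = 388246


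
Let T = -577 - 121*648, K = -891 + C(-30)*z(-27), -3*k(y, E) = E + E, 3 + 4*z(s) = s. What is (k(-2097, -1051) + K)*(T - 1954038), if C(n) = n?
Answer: -211434392/3 ≈ -7.0478e+7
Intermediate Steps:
z(s) = -3/4 + s/4
k(y, E) = -2*E/3 (k(y, E) = -(E + E)/3 = -2*E/3)
K = -666 (K = -891 - 30*(-3/4 + (1/4)*(-27)) = -891 - 30*(-3/4 - 27/4) = -891 - 30*(-15/2) = -891 + 225 = -666)
T = -78985 (T = -577 - 78408 = -78985)
(k(-2097, -1051) + K)*(T - 1954038) = (-2/3*(-1051) - 666)*(-78985 - 1954038) = (2102/3 - 666)*(-2033023) = (104/3)*(-2033023) = -211434392/3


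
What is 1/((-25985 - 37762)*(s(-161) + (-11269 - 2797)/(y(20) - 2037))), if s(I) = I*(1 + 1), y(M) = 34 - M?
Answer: 2023/40628512980 ≈ 4.9793e-8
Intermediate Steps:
s(I) = 2*I (s(I) = I*2 = 2*I)
1/((-25985 - 37762)*(s(-161) + (-11269 - 2797)/(y(20) - 2037))) = 1/((-25985 - 37762)*(2*(-161) + (-11269 - 2797)/((34 - 1*20) - 2037))) = 1/(-63747*(-322 - 14066/((34 - 20) - 2037))) = 1/(-63747*(-322 - 14066/(14 - 2037))) = 1/(-63747*(-322 - 14066/(-2023))) = 1/(-63747*(-322 - 14066*(-1/2023))) = 1/(-63747*(-322 + 14066/2023)) = 1/(-63747*(-637340/2023)) = 1/(40628512980/2023) = 2023/40628512980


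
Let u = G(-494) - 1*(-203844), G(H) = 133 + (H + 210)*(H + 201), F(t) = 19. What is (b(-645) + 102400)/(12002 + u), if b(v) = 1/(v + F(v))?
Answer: 64102399/187293566 ≈ 0.34226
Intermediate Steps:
G(H) = 133 + (201 + H)*(210 + H) (G(H) = 133 + (210 + H)*(201 + H) = 133 + (201 + H)*(210 + H))
b(v) = 1/(19 + v) (b(v) = 1/(v + 19) = 1/(19 + v))
u = 287189 (u = (42343 + (-494)**2 + 411*(-494)) - 1*(-203844) = (42343 + 244036 - 203034) + 203844 = 83345 + 203844 = 287189)
(b(-645) + 102400)/(12002 + u) = (1/(19 - 645) + 102400)/(12002 + 287189) = (1/(-626) + 102400)/299191 = (-1/626 + 102400)*(1/299191) = (64102399/626)*(1/299191) = 64102399/187293566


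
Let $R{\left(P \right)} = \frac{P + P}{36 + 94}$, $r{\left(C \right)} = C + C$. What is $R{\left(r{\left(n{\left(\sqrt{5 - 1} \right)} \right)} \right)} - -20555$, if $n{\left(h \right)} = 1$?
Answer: $\frac{1336077}{65} \approx 20555.0$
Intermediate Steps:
$r{\left(C \right)} = 2 C$
$R{\left(P \right)} = \frac{P}{65}$ ($R{\left(P \right)} = \frac{2 P}{130} = 2 P \frac{1}{130} = \frac{P}{65}$)
$R{\left(r{\left(n{\left(\sqrt{5 - 1} \right)} \right)} \right)} - -20555 = \frac{2 \cdot 1}{65} - -20555 = \frac{1}{65} \cdot 2 + 20555 = \frac{2}{65} + 20555 = \frac{1336077}{65}$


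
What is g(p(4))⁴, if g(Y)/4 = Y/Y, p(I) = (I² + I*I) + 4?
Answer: 256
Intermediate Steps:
p(I) = 4 + 2*I² (p(I) = (I² + I²) + 4 = 2*I² + 4 = 4 + 2*I²)
g(Y) = 4 (g(Y) = 4*(Y/Y) = 4*1 = 4)
g(p(4))⁴ = 4⁴ = 256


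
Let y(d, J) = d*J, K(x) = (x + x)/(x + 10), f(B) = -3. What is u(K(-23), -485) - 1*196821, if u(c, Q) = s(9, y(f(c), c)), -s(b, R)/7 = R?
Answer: -2557707/13 ≈ -1.9675e+5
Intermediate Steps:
K(x) = 2*x/(10 + x) (K(x) = (2*x)/(10 + x) = 2*x/(10 + x))
y(d, J) = J*d
s(b, R) = -7*R
u(c, Q) = 21*c (u(c, Q) = -7*c*(-3) = -(-21)*c = 21*c)
u(K(-23), -485) - 1*196821 = 21*(2*(-23)/(10 - 23)) - 1*196821 = 21*(2*(-23)/(-13)) - 196821 = 21*(2*(-23)*(-1/13)) - 196821 = 21*(46/13) - 196821 = 966/13 - 196821 = -2557707/13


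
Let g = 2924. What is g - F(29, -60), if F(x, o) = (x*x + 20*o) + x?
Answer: 3254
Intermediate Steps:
F(x, o) = x + x² + 20*o (F(x, o) = (x² + 20*o) + x = x + x² + 20*o)
g - F(29, -60) = 2924 - (29 + 29² + 20*(-60)) = 2924 - (29 + 841 - 1200) = 2924 - 1*(-330) = 2924 + 330 = 3254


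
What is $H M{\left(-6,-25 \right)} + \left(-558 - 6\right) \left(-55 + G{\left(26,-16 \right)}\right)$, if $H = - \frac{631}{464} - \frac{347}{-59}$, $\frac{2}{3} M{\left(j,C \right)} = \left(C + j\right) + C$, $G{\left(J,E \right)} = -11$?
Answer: $\frac{252161697}{6844} \approx 36844.0$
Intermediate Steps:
$M{\left(j,C \right)} = 3 C + \frac{3 j}{2}$ ($M{\left(j,C \right)} = \frac{3 \left(\left(C + j\right) + C\right)}{2} = \frac{3 \left(j + 2 C\right)}{2} = 3 C + \frac{3 j}{2}$)
$H = \frac{123779}{27376}$ ($H = \left(-631\right) \frac{1}{464} - - \frac{347}{59} = - \frac{631}{464} + \frac{347}{59} = \frac{123779}{27376} \approx 4.5214$)
$H M{\left(-6,-25 \right)} + \left(-558 - 6\right) \left(-55 + G{\left(26,-16 \right)}\right) = \frac{123779 \left(3 \left(-25\right) + \frac{3}{2} \left(-6\right)\right)}{27376} + \left(-558 - 6\right) \left(-55 - 11\right) = \frac{123779 \left(-75 - 9\right)}{27376} - -37224 = \frac{123779}{27376} \left(-84\right) + 37224 = - \frac{2599359}{6844} + 37224 = \frac{252161697}{6844}$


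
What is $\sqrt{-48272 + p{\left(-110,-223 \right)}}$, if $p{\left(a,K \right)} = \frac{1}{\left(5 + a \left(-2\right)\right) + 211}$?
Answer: $\frac{i \sqrt{2294078419}}{218} \approx 219.71 i$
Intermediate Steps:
$p{\left(a,K \right)} = \frac{1}{216 - 2 a}$ ($p{\left(a,K \right)} = \frac{1}{\left(5 - 2 a\right) + 211} = \frac{1}{216 - 2 a}$)
$\sqrt{-48272 + p{\left(-110,-223 \right)}} = \sqrt{-48272 - \frac{1}{-216 + 2 \left(-110\right)}} = \sqrt{-48272 - \frac{1}{-216 - 220}} = \sqrt{-48272 - \frac{1}{-436}} = \sqrt{-48272 - - \frac{1}{436}} = \sqrt{-48272 + \frac{1}{436}} = \sqrt{- \frac{21046591}{436}} = \frac{i \sqrt{2294078419}}{218}$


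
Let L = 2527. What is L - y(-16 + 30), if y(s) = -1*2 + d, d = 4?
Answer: 2525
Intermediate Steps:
y(s) = 2 (y(s) = -1*2 + 4 = -2 + 4 = 2)
L - y(-16 + 30) = 2527 - 1*2 = 2527 - 2 = 2525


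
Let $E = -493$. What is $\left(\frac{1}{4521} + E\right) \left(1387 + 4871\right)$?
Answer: $- \frac{4649385272}{1507} \approx -3.0852 \cdot 10^{6}$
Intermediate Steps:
$\left(\frac{1}{4521} + E\right) \left(1387 + 4871\right) = \left(\frac{1}{4521} - 493\right) \left(1387 + 4871\right) = \left(\frac{1}{4521} - 493\right) 6258 = \left(- \frac{2228852}{4521}\right) 6258 = - \frac{4649385272}{1507}$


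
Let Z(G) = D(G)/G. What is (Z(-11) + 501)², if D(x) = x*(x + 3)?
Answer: 243049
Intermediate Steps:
D(x) = x*(3 + x)
Z(G) = 3 + G (Z(G) = (G*(3 + G))/G = 3 + G)
(Z(-11) + 501)² = ((3 - 11) + 501)² = (-8 + 501)² = 493² = 243049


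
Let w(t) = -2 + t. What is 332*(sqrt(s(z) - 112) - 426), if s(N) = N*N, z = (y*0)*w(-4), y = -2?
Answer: -141432 + 1328*I*sqrt(7) ≈ -1.4143e+5 + 3513.6*I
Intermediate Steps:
z = 0 (z = (-2*0)*(-2 - 4) = 0*(-6) = 0)
s(N) = N**2
332*(sqrt(s(z) - 112) - 426) = 332*(sqrt(0**2 - 112) - 426) = 332*(sqrt(0 - 112) - 426) = 332*(sqrt(-112) - 426) = 332*(4*I*sqrt(7) - 426) = 332*(-426 + 4*I*sqrt(7)) = -141432 + 1328*I*sqrt(7)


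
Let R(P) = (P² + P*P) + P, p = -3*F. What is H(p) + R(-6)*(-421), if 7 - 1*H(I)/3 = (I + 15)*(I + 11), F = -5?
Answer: -30105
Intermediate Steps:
p = 15 (p = -3*(-5) = 15)
H(I) = 21 - 3*(11 + I)*(15 + I) (H(I) = 21 - 3*(I + 15)*(I + 11) = 21 - 3*(15 + I)*(11 + I) = 21 - 3*(11 + I)*(15 + I))
R(P) = P + 2*P² (R(P) = (P² + P²) + P = 2*P² + P = P + 2*P²)
H(p) + R(-6)*(-421) = (-474 - 78*15 - 3*15²) - 6*(1 + 2*(-6))*(-421) = (-474 - 1170 - 3*225) - 6*(1 - 12)*(-421) = (-474 - 1170 - 675) - 6*(-11)*(-421) = -2319 + 66*(-421) = -2319 - 27786 = -30105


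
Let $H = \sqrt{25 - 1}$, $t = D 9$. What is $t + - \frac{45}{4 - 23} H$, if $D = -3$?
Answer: $-27 + \frac{90 \sqrt{6}}{19} \approx -15.397$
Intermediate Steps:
$t = -27$ ($t = \left(-3\right) 9 = -27$)
$H = 2 \sqrt{6}$ ($H = \sqrt{24} = 2 \sqrt{6} \approx 4.899$)
$t + - \frac{45}{4 - 23} H = -27 + - \frac{45}{4 - 23} \cdot 2 \sqrt{6} = -27 + - \frac{45}{-19} \cdot 2 \sqrt{6} = -27 + \left(-45\right) \left(- \frac{1}{19}\right) 2 \sqrt{6} = -27 + \frac{45 \cdot 2 \sqrt{6}}{19} = -27 + \frac{90 \sqrt{6}}{19}$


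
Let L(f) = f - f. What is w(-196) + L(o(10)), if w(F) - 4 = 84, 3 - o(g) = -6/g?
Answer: 88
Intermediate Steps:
o(g) = 3 + 6/g (o(g) = 3 - (-6)/g = 3 + 6/g)
L(f) = 0
w(F) = 88 (w(F) = 4 + 84 = 88)
w(-196) + L(o(10)) = 88 + 0 = 88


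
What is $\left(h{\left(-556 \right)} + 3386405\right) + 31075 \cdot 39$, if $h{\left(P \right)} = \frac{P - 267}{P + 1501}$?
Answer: $\frac{4345421027}{945} \approx 4.5983 \cdot 10^{6}$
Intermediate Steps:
$h{\left(P \right)} = \frac{-267 + P}{1501 + P}$
$\left(h{\left(-556 \right)} + 3386405\right) + 31075 \cdot 39 = \left(\frac{-267 - 556}{1501 - 556} + 3386405\right) + 31075 \cdot 39 = \left(\frac{1}{945} \left(-823\right) + 3386405\right) + 1211925 = \left(- \frac{823}{945} + 3386405\right) + 1211925 = \frac{3200151902}{945} + 1211925 = \frac{4345421027}{945}$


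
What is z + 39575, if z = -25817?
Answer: 13758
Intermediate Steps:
z + 39575 = -25817 + 39575 = 13758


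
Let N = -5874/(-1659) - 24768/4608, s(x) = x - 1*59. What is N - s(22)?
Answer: 155573/4424 ≈ 35.166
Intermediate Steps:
s(x) = -59 + x (s(x) = x - 59 = -59 + x)
N = -8115/4424 (N = -5874*(-1/1659) - 24768*1/4608 = 1958/553 - 43/8 = -8115/4424 ≈ -1.8343)
N - s(22) = -8115/4424 - (-59 + 22) = -8115/4424 - 1*(-37) = -8115/4424 + 37 = 155573/4424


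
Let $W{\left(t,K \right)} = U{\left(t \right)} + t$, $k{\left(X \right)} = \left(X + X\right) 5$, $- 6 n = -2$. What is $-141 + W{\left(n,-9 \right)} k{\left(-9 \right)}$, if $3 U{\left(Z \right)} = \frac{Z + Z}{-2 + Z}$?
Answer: $-159$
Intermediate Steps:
$U{\left(Z \right)} = \frac{2 Z}{3 \left(-2 + Z\right)}$ ($U{\left(Z \right)} = \frac{\left(Z + Z\right) \frac{1}{-2 + Z}}{3} = \frac{2 Z \frac{1}{-2 + Z}}{3} = \frac{2 Z}{3 \left(-2 + Z\right)}$)
$n = \frac{1}{3}$ ($n = \left(- \frac{1}{6}\right) \left(-2\right) = \frac{1}{3} \approx 0.33333$)
$k{\left(X \right)} = 10 X$ ($k{\left(X \right)} = 2 X 5 = 10 X$)
$W{\left(t,K \right)} = t + \frac{2 t}{3 \left(-2 + t\right)}$ ($W{\left(t,K \right)} = \frac{2 t}{3 \left(-2 + t\right)} + t = t + \frac{2 t}{3 \left(-2 + t\right)}$)
$-141 + W{\left(n,-9 \right)} k{\left(-9 \right)} = -141 + \frac{1}{3} \cdot \frac{1}{3} \frac{1}{-2 + \frac{1}{3}} \left(-4 + 3 \cdot \frac{1}{3}\right) 10 \left(-9\right) = -141 + \frac{1}{3} \cdot \frac{1}{3} \frac{1}{- \frac{5}{3}} \left(-4 + 1\right) \left(-90\right) = -141 + \frac{1}{3} \cdot \frac{1}{3} \left(- \frac{3}{5}\right) \left(-3\right) \left(-90\right) = -141 + \frac{1}{5} \left(-90\right) = -141 - 18 = -159$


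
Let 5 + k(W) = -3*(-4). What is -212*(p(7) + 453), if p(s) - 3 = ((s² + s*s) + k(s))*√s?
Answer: -96672 - 22260*√7 ≈ -1.5557e+5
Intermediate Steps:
k(W) = 7 (k(W) = -5 - 3*(-4) = -5 + 12 = 7)
p(s) = 3 + √s*(7 + 2*s²) (p(s) = 3 + ((s² + s*s) + 7)*√s = 3 + ((s² + s²) + 7)*√s = 3 + (2*s² + 7)*√s = 3 + (7 + 2*s²)*√s = 3 + √s*(7 + 2*s²))
-212*(p(7) + 453) = -212*((3 + 2*7^(5/2) + 7*√7) + 453) = -212*((3 + 2*(49*√7) + 7*√7) + 453) = -212*((3 + 98*√7 + 7*√7) + 453) = -212*((3 + 105*√7) + 453) = -212*(456 + 105*√7) = -96672 - 22260*√7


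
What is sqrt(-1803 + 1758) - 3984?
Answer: -3984 + 3*I*sqrt(5) ≈ -3984.0 + 6.7082*I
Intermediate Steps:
sqrt(-1803 + 1758) - 3984 = sqrt(-45) - 3984 = 3*I*sqrt(5) - 3984 = -3984 + 3*I*sqrt(5)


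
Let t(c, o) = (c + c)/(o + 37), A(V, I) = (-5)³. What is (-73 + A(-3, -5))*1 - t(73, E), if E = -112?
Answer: -14704/75 ≈ -196.05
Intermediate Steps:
A(V, I) = -125
t(c, o) = 2*c/(37 + o) (t(c, o) = (2*c)/(37 + o) = 2*c/(37 + o))
(-73 + A(-3, -5))*1 - t(73, E) = (-73 - 125)*1 - 2*73/(37 - 112) = -198*1 - 2*73/(-75) = -198 - 2*73*(-1)/75 = -198 - 1*(-146/75) = -198 + 146/75 = -14704/75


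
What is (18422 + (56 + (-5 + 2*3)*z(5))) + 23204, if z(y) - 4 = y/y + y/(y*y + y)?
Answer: 250123/6 ≈ 41687.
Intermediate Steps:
z(y) = 5 + y/(y + y²) (z(y) = 4 + (y/y + y/(y*y + y)) = 4 + (1 + y/(y² + y)) = 4 + (1 + y/(y + y²)) = 5 + y/(y + y²))
(18422 + (56 + (-5 + 2*3)*z(5))) + 23204 = (18422 + (56 + (-5 + 2*3)*((6 + 5*5)/(1 + 5)))) + 23204 = (18422 + (56 + (-5 + 6)*((6 + 25)/6))) + 23204 = (18422 + (56 + 1*((⅙)*31))) + 23204 = (18422 + (56 + 1*(31/6))) + 23204 = (18422 + (56 + 31/6)) + 23204 = (18422 + 367/6) + 23204 = 110899/6 + 23204 = 250123/6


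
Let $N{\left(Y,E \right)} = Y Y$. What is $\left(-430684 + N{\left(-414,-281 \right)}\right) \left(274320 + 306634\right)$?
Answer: $-150634400752$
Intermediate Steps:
$N{\left(Y,E \right)} = Y^{2}$
$\left(-430684 + N{\left(-414,-281 \right)}\right) \left(274320 + 306634\right) = \left(-430684 + \left(-414\right)^{2}\right) \left(274320 + 306634\right) = \left(-430684 + 171396\right) 580954 = \left(-259288\right) 580954 = -150634400752$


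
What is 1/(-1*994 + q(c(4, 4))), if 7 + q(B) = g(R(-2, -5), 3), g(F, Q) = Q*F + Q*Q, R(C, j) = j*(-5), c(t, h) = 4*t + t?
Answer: -1/917 ≈ -0.0010905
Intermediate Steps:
c(t, h) = 5*t
R(C, j) = -5*j
g(F, Q) = Q² + F*Q (g(F, Q) = F*Q + Q² = Q² + F*Q)
q(B) = 77 (q(B) = -7 + 3*(-5*(-5) + 3) = -7 + 3*(25 + 3) = -7 + 3*28 = -7 + 84 = 77)
1/(-1*994 + q(c(4, 4))) = 1/(-1*994 + 77) = 1/(-994 + 77) = 1/(-917) = -1/917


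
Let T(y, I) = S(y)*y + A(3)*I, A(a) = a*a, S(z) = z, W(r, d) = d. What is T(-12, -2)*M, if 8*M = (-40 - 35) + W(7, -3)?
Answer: -2457/2 ≈ -1228.5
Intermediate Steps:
A(a) = a²
M = -39/4 (M = ((-40 - 35) - 3)/8 = (-75 - 3)/8 = (⅛)*(-78) = -39/4 ≈ -9.7500)
T(y, I) = y² + 9*I (T(y, I) = y*y + 3²*I = y² + 9*I)
T(-12, -2)*M = ((-12)² + 9*(-2))*(-39/4) = (144 - 18)*(-39/4) = 126*(-39/4) = -2457/2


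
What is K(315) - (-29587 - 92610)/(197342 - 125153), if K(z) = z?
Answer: 22861732/72189 ≈ 316.69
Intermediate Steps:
K(315) - (-29587 - 92610)/(197342 - 125153) = 315 - (-29587 - 92610)/(197342 - 125153) = 315 - (-122197)/72189 = 315 - 1*(-122197/72189) = 315 + 122197/72189 = 22861732/72189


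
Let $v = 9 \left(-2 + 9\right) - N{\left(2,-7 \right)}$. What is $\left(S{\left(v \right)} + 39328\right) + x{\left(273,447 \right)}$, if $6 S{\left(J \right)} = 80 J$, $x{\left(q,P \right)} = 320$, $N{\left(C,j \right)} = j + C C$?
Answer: $40528$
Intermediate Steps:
$N{\left(C,j \right)} = j + C^{2}$
$v = 66$ ($v = 9 \left(-2 + 9\right) - \left(-7 + 2^{2}\right) = 9 \cdot 7 - \left(-7 + 4\right) = 63 - -3 = 63 + 3 = 66$)
$S{\left(J \right)} = \frac{40 J}{3}$ ($S{\left(J \right)} = \frac{80 J}{6} = \frac{40 J}{3}$)
$\left(S{\left(v \right)} + 39328\right) + x{\left(273,447 \right)} = \left(\frac{40}{3} \cdot 66 + 39328\right) + 320 = \left(880 + 39328\right) + 320 = 40208 + 320 = 40528$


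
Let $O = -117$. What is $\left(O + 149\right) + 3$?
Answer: $35$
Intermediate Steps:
$\left(O + 149\right) + 3 = \left(-117 + 149\right) + 3 = 32 + 3 = 35$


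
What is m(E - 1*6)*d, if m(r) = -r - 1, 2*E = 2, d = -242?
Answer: -968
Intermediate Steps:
E = 1 (E = (1/2)*2 = 1)
m(r) = -1 - r
m(E - 1*6)*d = (-1 - (1 - 1*6))*(-242) = (-1 - (1 - 6))*(-242) = (-1 - 1*(-5))*(-242) = (-1 + 5)*(-242) = 4*(-242) = -968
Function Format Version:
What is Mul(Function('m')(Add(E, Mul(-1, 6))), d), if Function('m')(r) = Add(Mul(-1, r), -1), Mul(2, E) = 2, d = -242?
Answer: -968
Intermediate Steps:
E = 1 (E = Mul(Rational(1, 2), 2) = 1)
Function('m')(r) = Add(-1, Mul(-1, r))
Mul(Function('m')(Add(E, Mul(-1, 6))), d) = Mul(Add(-1, Mul(-1, Add(1, Mul(-1, 6)))), -242) = Mul(Add(-1, Mul(-1, Add(1, -6))), -242) = Mul(Add(-1, Mul(-1, -5)), -242) = Mul(Add(-1, 5), -242) = Mul(4, -242) = -968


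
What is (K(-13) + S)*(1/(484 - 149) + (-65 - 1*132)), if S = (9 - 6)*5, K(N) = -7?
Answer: -527952/335 ≈ -1576.0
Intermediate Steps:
S = 15 (S = 3*5 = 15)
(K(-13) + S)*(1/(484 - 149) + (-65 - 1*132)) = (-7 + 15)*(1/(484 - 149) + (-65 - 1*132)) = 8*(1/335 + (-65 - 132)) = 8*(1/335 - 197) = 8*(-65994/335) = -527952/335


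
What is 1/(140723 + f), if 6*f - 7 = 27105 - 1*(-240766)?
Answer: 3/556108 ≈ 5.3946e-6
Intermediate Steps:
f = 133939/3 (f = 7/6 + (27105 - 1*(-240766))/6 = 7/6 + (27105 + 240766)/6 = 7/6 + (1/6)*267871 = 7/6 + 267871/6 = 133939/3 ≈ 44646.)
1/(140723 + f) = 1/(140723 + 133939/3) = 1/(556108/3) = 3/556108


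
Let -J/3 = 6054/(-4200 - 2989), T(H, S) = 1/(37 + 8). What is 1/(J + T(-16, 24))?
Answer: 323505/824479 ≈ 0.39237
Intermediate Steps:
T(H, S) = 1/45
J = 18162/7189 (J = -18162/(-4200 - 2989) = -18162/(-7189) = -18162*(-1)/7189 = -3*(-6054/7189) = 18162/7189 ≈ 2.5264)
1/(J + T(-16, 24)) = 1/(18162/7189 + 1/45) = 1/(824479/323505) = 323505/824479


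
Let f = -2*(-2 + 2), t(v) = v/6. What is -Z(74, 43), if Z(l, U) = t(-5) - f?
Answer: 5/6 ≈ 0.83333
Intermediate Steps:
t(v) = v/6 (t(v) = v*(1/6) = v/6)
f = 0 (f = -2*0 = 0)
Z(l, U) = -5/6 (Z(l, U) = (1/6)*(-5) - 1*0 = -5/6 + 0 = -5/6)
-Z(74, 43) = -1*(-5/6) = 5/6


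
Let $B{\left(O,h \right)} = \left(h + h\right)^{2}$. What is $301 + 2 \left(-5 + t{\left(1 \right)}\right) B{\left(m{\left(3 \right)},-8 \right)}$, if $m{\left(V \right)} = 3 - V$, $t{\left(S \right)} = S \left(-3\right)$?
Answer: $-3795$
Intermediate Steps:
$t{\left(S \right)} = - 3 S$
$B{\left(O,h \right)} = 4 h^{2}$ ($B{\left(O,h \right)} = \left(2 h\right)^{2} = 4 h^{2}$)
$301 + 2 \left(-5 + t{\left(1 \right)}\right) B{\left(m{\left(3 \right)},-8 \right)} = 301 + 2 \left(-5 - 3\right) 4 \left(-8\right)^{2} = 301 + 2 \left(-5 - 3\right) 4 \cdot 64 = 301 + 2 \left(-8\right) 256 = 301 - 4096 = -3795$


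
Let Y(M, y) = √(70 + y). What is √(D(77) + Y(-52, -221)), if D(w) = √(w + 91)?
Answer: √(2*√42 + I*√151) ≈ 3.9257 + 1.5651*I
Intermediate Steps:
D(w) = √(91 + w)
√(D(77) + Y(-52, -221)) = √(√(91 + 77) + √(70 - 221)) = √(√168 + √(-151)) = √(2*√42 + I*√151)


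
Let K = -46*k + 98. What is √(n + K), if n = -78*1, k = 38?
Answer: 24*I*√3 ≈ 41.569*I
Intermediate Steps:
K = -1650 (K = -46*38 + 98 = -1748 + 98 = -1650)
n = -78
√(n + K) = √(-78 - 1650) = √(-1728) = 24*I*√3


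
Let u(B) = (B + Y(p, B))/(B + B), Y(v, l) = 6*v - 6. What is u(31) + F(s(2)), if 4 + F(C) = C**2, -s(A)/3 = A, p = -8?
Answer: 1961/62 ≈ 31.629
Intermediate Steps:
s(A) = -3*A
Y(v, l) = -6 + 6*v
F(C) = -4 + C**2
u(B) = (-54 + B)/(2*B) (u(B) = (B + (-6 + 6*(-8)))/(B + B) = (B + (-6 - 48))/((2*B)) = (B - 54)*(1/(2*B)) = (-54 + B)*(1/(2*B)) = (-54 + B)/(2*B))
u(31) + F(s(2)) = (1/2)*(-54 + 31)/31 + (-4 + (-3*2)**2) = (1/2)*(1/31)*(-23) + (-4 + (-6)**2) = -23/62 + (-4 + 36) = -23/62 + 32 = 1961/62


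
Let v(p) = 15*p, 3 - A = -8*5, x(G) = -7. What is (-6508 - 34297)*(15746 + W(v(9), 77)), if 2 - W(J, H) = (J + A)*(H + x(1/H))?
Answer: -134166840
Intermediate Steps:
A = 43 (A = 3 - (-8)*5 = 3 - 1*(-40) = 3 + 40 = 43)
W(J, H) = 2 - (-7 + H)*(43 + J) (W(J, H) = 2 - (J + 43)*(H - 7) = 2 - (43 + J)*(-7 + H) = 2 - (-7 + H)*(43 + J))
(-6508 - 34297)*(15746 + W(v(9), 77)) = (-6508 - 34297)*(15746 + (303 - 43*77 + 7*(15*9) - 1*77*15*9)) = -40805*(15746 + (303 - 3311 + 7*135 - 1*77*135)) = -40805*(15746 + (303 - 3311 + 945 - 10395)) = -40805*(15746 - 12458) = -40805*3288 = -134166840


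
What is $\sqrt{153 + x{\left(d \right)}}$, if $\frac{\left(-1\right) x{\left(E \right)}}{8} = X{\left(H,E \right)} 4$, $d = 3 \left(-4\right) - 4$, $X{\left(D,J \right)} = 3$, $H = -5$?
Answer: $\sqrt{57} \approx 7.5498$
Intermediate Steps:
$d = -16$ ($d = -12 - 4 = -16$)
$x{\left(E \right)} = -96$ ($x{\left(E \right)} = - 8 \cdot 3 \cdot 4 = \left(-8\right) 12 = -96$)
$\sqrt{153 + x{\left(d \right)}} = \sqrt{153 - 96} = \sqrt{57}$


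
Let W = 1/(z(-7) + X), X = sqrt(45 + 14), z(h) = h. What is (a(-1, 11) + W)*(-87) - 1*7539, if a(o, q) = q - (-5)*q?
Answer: -133419/10 - 87*sqrt(59)/10 ≈ -13409.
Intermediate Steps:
a(o, q) = 6*q (a(o, q) = q + 5*q = 6*q)
X = sqrt(59) ≈ 7.6811
W = 1/(-7 + sqrt(59)) ≈ 1.4681
(a(-1, 11) + W)*(-87) - 1*7539 = (6*11 + (7/10 + sqrt(59)/10))*(-87) - 1*7539 = (66 + (7/10 + sqrt(59)/10))*(-87) - 7539 = (667/10 + sqrt(59)/10)*(-87) - 7539 = (-58029/10 - 87*sqrt(59)/10) - 7539 = -133419/10 - 87*sqrt(59)/10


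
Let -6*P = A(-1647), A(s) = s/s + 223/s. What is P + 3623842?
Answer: 17905402610/4941 ≈ 3.6238e+6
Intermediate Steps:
A(s) = 1 + 223/s
P = -712/4941 (P = -(223 - 1647)/(6*(-1647)) = -(-1)*(-1424)/9882 = -1/6*1424/1647 = -712/4941 ≈ -0.14410)
P + 3623842 = -712/4941 + 3623842 = 17905402610/4941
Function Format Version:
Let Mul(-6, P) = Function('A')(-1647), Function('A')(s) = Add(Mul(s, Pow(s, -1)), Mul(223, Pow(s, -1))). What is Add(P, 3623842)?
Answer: Rational(17905402610, 4941) ≈ 3.6238e+6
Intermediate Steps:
Function('A')(s) = Add(1, Mul(223, Pow(s, -1)))
P = Rational(-712, 4941) (P = Mul(Rational(-1, 6), Mul(Pow(-1647, -1), Add(223, -1647))) = Mul(Rational(-1, 6), Mul(Rational(-1, 1647), -1424)) = Mul(Rational(-1, 6), Rational(1424, 1647)) = Rational(-712, 4941) ≈ -0.14410)
Add(P, 3623842) = Add(Rational(-712, 4941), 3623842) = Rational(17905402610, 4941)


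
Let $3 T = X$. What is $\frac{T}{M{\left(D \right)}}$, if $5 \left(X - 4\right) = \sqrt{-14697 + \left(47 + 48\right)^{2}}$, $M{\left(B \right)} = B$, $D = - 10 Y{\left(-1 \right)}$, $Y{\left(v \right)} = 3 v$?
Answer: $\frac{2}{45} + \frac{i \sqrt{1418}}{225} \approx 0.044444 + 0.16736 i$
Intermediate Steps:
$D = 30$ ($D = - 10 \cdot 3 \left(-1\right) = \left(-10\right) \left(-3\right) = 30$)
$X = 4 + \frac{2 i \sqrt{1418}}{5}$ ($X = 4 + \frac{\sqrt{-14697 + \left(47 + 48\right)^{2}}}{5} = 4 + \frac{\sqrt{-14697 + 95^{2}}}{5} = 4 + \frac{\sqrt{-14697 + 9025}}{5} = 4 + \frac{\sqrt{-5672}}{5} = 4 + \frac{2 i \sqrt{1418}}{5} \approx 4.0 + 15.063 i$)
$T = \frac{4}{3} + \frac{2 i \sqrt{1418}}{15}$ ($T = \frac{4 + \frac{2 i \sqrt{1418}}{5}}{3} = \frac{4}{3} + \frac{2 i \sqrt{1418}}{15} \approx 1.3333 + 5.0208 i$)
$\frac{T}{M{\left(D \right)}} = \frac{\frac{4}{3} + \frac{2 i \sqrt{1418}}{15}}{30} = \left(\frac{4}{3} + \frac{2 i \sqrt{1418}}{15}\right) \frac{1}{30} = \frac{2}{45} + \frac{i \sqrt{1418}}{225}$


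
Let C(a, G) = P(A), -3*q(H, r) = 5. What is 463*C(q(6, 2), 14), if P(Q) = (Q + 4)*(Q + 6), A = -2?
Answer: 3704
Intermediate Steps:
q(H, r) = -5/3 (q(H, r) = -⅓*5 = -5/3)
P(Q) = (4 + Q)*(6 + Q)
C(a, G) = 8 (C(a, G) = 24 + (-2)² + 10*(-2) = 24 + 4 - 20 = 8)
463*C(q(6, 2), 14) = 463*8 = 3704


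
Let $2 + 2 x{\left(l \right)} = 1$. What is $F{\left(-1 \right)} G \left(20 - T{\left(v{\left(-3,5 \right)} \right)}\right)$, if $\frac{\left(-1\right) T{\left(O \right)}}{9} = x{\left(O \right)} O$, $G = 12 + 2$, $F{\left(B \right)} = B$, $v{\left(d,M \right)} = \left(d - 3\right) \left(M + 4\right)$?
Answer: $-3682$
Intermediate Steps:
$x{\left(l \right)} = - \frac{1}{2}$ ($x{\left(l \right)} = -1 + \frac{1}{2} \cdot 1 = -1 + \frac{1}{2} = - \frac{1}{2}$)
$v{\left(d,M \right)} = \left(-3 + d\right) \left(4 + M\right)$
$G = 14$
$T{\left(O \right)} = \frac{9 O}{2}$ ($T{\left(O \right)} = - 9 \left(- \frac{O}{2}\right) = \frac{9 O}{2}$)
$F{\left(-1 \right)} G \left(20 - T{\left(v{\left(-3,5 \right)} \right)}\right) = \left(-1\right) 14 \left(20 - \frac{9 \left(-12 - 15 + 4 \left(-3\right) + 5 \left(-3\right)\right)}{2}\right) = - 14 \left(20 - \frac{9 \left(-12 - 15 - 12 - 15\right)}{2}\right) = - 14 \left(20 - \frac{9}{2} \left(-54\right)\right) = - 14 \left(20 - -243\right) = - 14 \left(20 + 243\right) = \left(-14\right) 263 = -3682$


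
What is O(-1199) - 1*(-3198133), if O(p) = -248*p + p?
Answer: 3494286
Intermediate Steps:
O(p) = -247*p
O(-1199) - 1*(-3198133) = -247*(-1199) - 1*(-3198133) = 296153 + 3198133 = 3494286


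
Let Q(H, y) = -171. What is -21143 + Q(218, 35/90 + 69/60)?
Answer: -21314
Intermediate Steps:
-21143 + Q(218, 35/90 + 69/60) = -21143 - 171 = -21314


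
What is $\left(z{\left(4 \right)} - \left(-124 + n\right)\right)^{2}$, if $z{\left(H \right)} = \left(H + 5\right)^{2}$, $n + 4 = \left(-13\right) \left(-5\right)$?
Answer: $20736$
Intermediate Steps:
$n = 61$ ($n = -4 - -65 = -4 + 65 = 61$)
$z{\left(H \right)} = \left(5 + H\right)^{2}$
$\left(z{\left(4 \right)} - \left(-124 + n\right)\right)^{2} = \left(\left(5 + 4\right)^{2} + \left(124 - 61\right)\right)^{2} = \left(9^{2} + \left(124 - 61\right)\right)^{2} = \left(81 + 63\right)^{2} = 144^{2} = 20736$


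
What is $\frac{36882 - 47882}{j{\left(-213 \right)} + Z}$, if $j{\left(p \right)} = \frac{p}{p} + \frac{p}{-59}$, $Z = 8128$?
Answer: $- \frac{81125}{59978} \approx -1.3526$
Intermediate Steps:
$j{\left(p \right)} = 1 - \frac{p}{59}$ ($j{\left(p \right)} = 1 + p \left(- \frac{1}{59}\right) = 1 - \frac{p}{59}$)
$\frac{36882 - 47882}{j{\left(-213 \right)} + Z} = \frac{36882 - 47882}{\left(1 - - \frac{213}{59}\right) + 8128} = - \frac{11000}{\left(1 + \frac{213}{59}\right) + 8128} = - \frac{11000}{\frac{272}{59} + 8128} = - \frac{11000}{\frac{479824}{59}} = \left(-11000\right) \frac{59}{479824} = - \frac{81125}{59978}$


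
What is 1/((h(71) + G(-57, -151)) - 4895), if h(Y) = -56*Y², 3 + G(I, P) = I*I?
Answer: -1/283945 ≈ -3.5218e-6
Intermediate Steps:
G(I, P) = -3 + I² (G(I, P) = -3 + I*I = -3 + I²)
1/((h(71) + G(-57, -151)) - 4895) = 1/((-56*71² + (-3 + (-57)²)) - 4895) = 1/((-56*5041 + (-3 + 3249)) - 4895) = 1/((-282296 + 3246) - 4895) = 1/(-279050 - 4895) = 1/(-283945) = -1/283945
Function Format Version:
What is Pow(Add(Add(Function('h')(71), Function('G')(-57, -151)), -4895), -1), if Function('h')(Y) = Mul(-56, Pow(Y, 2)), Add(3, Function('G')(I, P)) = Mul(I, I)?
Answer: Rational(-1, 283945) ≈ -3.5218e-6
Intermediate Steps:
Function('G')(I, P) = Add(-3, Pow(I, 2)) (Function('G')(I, P) = Add(-3, Mul(I, I)) = Add(-3, Pow(I, 2)))
Pow(Add(Add(Function('h')(71), Function('G')(-57, -151)), -4895), -1) = Pow(Add(Add(Mul(-56, Pow(71, 2)), Add(-3, Pow(-57, 2))), -4895), -1) = Pow(Add(Add(Mul(-56, 5041), Add(-3, 3249)), -4895), -1) = Pow(Add(Add(-282296, 3246), -4895), -1) = Pow(Add(-279050, -4895), -1) = Pow(-283945, -1) = Rational(-1, 283945)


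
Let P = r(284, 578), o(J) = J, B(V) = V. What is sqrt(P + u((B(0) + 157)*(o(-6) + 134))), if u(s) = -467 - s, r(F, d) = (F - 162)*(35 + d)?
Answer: sqrt(54223) ≈ 232.86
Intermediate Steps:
r(F, d) = (-162 + F)*(35 + d)
P = 74786 (P = -5670 - 162*578 + 35*284 + 284*578 = -5670 - 93636 + 9940 + 164152 = 74786)
sqrt(P + u((B(0) + 157)*(o(-6) + 134))) = sqrt(74786 + (-467 - (0 + 157)*(-6 + 134))) = sqrt(74786 + (-467 - 157*128)) = sqrt(74786 + (-467 - 1*20096)) = sqrt(74786 + (-467 - 20096)) = sqrt(74786 - 20563) = sqrt(54223)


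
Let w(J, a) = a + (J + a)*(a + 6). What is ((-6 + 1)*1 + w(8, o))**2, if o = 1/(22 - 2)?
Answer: 306285001/160000 ≈ 1914.3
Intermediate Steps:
o = 1/20 ≈ 0.050000
w(J, a) = a + (6 + a)*(J + a) (w(J, a) = a + (J + a)*(6 + a) = a + (6 + a)*(J + a))
((-6 + 1)*1 + w(8, o))**2 = ((-6 + 1)*1 + ((1/20)**2 + 6*8 + 7*(1/20) + 8*(1/20)))**2 = (-5*1 + (1/400 + 48 + 7/20 + 2/5))**2 = (-5 + 19501/400)**2 = (17501/400)**2 = 306285001/160000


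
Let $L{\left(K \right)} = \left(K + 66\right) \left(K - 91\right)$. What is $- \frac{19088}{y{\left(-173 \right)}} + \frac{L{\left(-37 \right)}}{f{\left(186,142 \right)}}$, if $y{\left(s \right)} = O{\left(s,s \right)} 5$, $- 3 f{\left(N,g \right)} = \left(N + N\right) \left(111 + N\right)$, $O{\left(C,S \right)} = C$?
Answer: $\frac{176545936}{7964055} \approx 22.168$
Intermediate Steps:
$L{\left(K \right)} = \left(-91 + K\right) \left(66 + K\right)$ ($L{\left(K \right)} = \left(66 + K\right) \left(-91 + K\right) = \left(-91 + K\right) \left(66 + K\right)$)
$f{\left(N,g \right)} = - \frac{2 N \left(111 + N\right)}{3}$ ($f{\left(N,g \right)} = - \frac{\left(N + N\right) \left(111 + N\right)}{3} = - \frac{2 N \left(111 + N\right)}{3}$)
$y{\left(s \right)} = 5 s$ ($y{\left(s \right)} = s 5 = 5 s$)
$- \frac{19088}{y{\left(-173 \right)}} + \frac{L{\left(-37 \right)}}{f{\left(186,142 \right)}} = - \frac{19088}{5 \left(-173\right)} + \frac{-6006 + \left(-37\right)^{2} - -925}{\left(- \frac{2}{3}\right) 186 \left(111 + 186\right)} = - \frac{19088}{-865} + \frac{-6006 + 1369 + 925}{\left(- \frac{2}{3}\right) 186 \cdot 297} = \left(-19088\right) \left(- \frac{1}{865}\right) - \frac{3712}{-36828} = \frac{19088}{865} - - \frac{928}{9207} = \frac{19088}{865} + \frac{928}{9207} = \frac{176545936}{7964055}$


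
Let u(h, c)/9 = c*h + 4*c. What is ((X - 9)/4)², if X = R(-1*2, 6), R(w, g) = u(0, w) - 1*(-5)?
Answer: 361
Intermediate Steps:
u(h, c) = 36*c + 9*c*h (u(h, c) = 9*(c*h + 4*c) = 9*(4*c + c*h) = 36*c + 9*c*h)
R(w, g) = 5 + 36*w (R(w, g) = 9*w*(4 + 0) - 1*(-5) = 9*w*4 + 5 = 36*w + 5 = 5 + 36*w)
X = -67 (X = 5 + 36*(-1*2) = 5 + 36*(-2) = 5 - 72 = -67)
((X - 9)/4)² = ((-67 - 9)/4)² = ((¼)*(-76))² = (-19)² = 361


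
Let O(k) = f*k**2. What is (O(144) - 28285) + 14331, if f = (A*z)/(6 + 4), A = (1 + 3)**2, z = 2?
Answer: 262006/5 ≈ 52401.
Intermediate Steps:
A = 16 (A = 4**2 = 16)
f = 16/5 (f = (16*2)/(6 + 4) = 32/10 = 32*(1/10) = 16/5 ≈ 3.2000)
O(k) = 16*k**2/5
(O(144) - 28285) + 14331 = ((16/5)*144**2 - 28285) + 14331 = ((16/5)*20736 - 28285) + 14331 = (331776/5 - 28285) + 14331 = 190351/5 + 14331 = 262006/5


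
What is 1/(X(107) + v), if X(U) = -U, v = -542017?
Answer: -1/542124 ≈ -1.8446e-6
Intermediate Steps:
1/(X(107) + v) = 1/(-1*107 - 542017) = 1/(-107 - 542017) = 1/(-542124) = -1/542124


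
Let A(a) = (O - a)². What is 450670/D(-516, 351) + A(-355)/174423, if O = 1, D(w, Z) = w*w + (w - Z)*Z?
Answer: -24594504838/2212904601 ≈ -11.114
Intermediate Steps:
D(w, Z) = w² + Z*(w - Z)
A(a) = (1 - a)²
450670/D(-516, 351) + A(-355)/174423 = 450670/((-516)² - 1*351² + 351*(-516)) + (-1 - 355)²/174423 = 450670/(266256 - 1*123201 - 181116) + (-356)²*(1/174423) = 450670/(266256 - 123201 - 181116) + 126736*(1/174423) = 450670/(-38061) + 126736/174423 = 450670*(-1/38061) + 126736/174423 = -450670/38061 + 126736/174423 = -24594504838/2212904601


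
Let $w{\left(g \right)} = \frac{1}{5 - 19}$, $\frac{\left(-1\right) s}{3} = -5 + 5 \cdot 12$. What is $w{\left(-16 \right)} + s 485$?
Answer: $- \frac{1120351}{14} \approx -80025.0$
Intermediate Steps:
$s = -165$ ($s = - 3 \left(-5 + 5 \cdot 12\right) = - 3 \left(-5 + 60\right) = \left(-3\right) 55 = -165$)
$w{\left(g \right)} = - \frac{1}{14}$ ($w{\left(g \right)} = \frac{1}{-14} = - \frac{1}{14}$)
$w{\left(-16 \right)} + s 485 = - \frac{1}{14} - 80025 = - \frac{1120351}{14}$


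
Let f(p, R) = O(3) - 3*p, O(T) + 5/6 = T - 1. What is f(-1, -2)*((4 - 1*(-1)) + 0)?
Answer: 125/6 ≈ 20.833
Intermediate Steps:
O(T) = -11/6 + T (O(T) = -5/6 + (T - 1) = -5/6 + (-1 + T) = -11/6 + T)
f(p, R) = 7/6 - 3*p (f(p, R) = (-11/6 + 3) - 3*p = 7/6 - 3*p)
f(-1, -2)*((4 - 1*(-1)) + 0) = (7/6 - 3*(-1))*((4 - 1*(-1)) + 0) = (7/6 + 3)*((4 + 1) + 0) = 25*(5 + 0)/6 = (25/6)*5 = 125/6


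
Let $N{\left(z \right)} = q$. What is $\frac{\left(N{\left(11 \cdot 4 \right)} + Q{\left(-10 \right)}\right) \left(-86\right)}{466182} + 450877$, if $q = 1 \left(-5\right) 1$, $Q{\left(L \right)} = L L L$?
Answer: $\frac{35031804674}{77697} \approx 4.5088 \cdot 10^{5}$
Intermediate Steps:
$Q{\left(L \right)} = L^{3}$ ($Q{\left(L \right)} = L^{2} L = L^{3}$)
$q = -5$ ($q = \left(-5\right) 1 = -5$)
$N{\left(z \right)} = -5$
$\frac{\left(N{\left(11 \cdot 4 \right)} + Q{\left(-10 \right)}\right) \left(-86\right)}{466182} + 450877 = \frac{\left(-5 + \left(-10\right)^{3}\right) \left(-86\right)}{466182} + 450877 = \left(-5 - 1000\right) \left(-86\right) \frac{1}{466182} + 450877 = \left(-1005\right) \left(-86\right) \frac{1}{466182} + 450877 = 86430 \cdot \frac{1}{466182} + 450877 = \frac{14405}{77697} + 450877 = \frac{35031804674}{77697}$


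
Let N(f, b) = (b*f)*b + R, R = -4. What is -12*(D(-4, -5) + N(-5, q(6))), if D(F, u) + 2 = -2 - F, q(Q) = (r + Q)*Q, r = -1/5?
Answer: 363552/5 ≈ 72710.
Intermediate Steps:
r = -⅕ (r = -1*⅕ = -⅕ ≈ -0.20000)
q(Q) = Q*(-⅕ + Q) (q(Q) = (-⅕ + Q)*Q = Q*(-⅕ + Q))
N(f, b) = -4 + f*b² (N(f, b) = (b*f)*b - 4 = f*b² - 4 = -4 + f*b²)
D(F, u) = -4 - F (D(F, u) = -2 + (-2 - F) = -4 - F)
-12*(D(-4, -5) + N(-5, q(6))) = -12*((-4 - 1*(-4)) + (-4 - 5*36*(-⅕ + 6)²)) = -12*((-4 + 4) + (-4 - 5*(6*(29/5))²)) = -12*(0 + (-4 - 5*(174/5)²)) = -12*(0 + (-4 - 5*30276/25)) = -12*(0 + (-4 - 30276/5)) = -12*(0 - 30296/5) = -12*(-30296/5) = 363552/5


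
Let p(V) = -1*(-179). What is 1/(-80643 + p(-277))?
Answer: -1/80464 ≈ -1.2428e-5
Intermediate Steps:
p(V) = 179
1/(-80643 + p(-277)) = 1/(-80643 + 179) = 1/(-80464) = -1/80464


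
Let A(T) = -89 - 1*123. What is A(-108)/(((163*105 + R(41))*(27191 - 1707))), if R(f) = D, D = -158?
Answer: -53/108033047 ≈ -4.9059e-7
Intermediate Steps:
A(T) = -212 (A(T) = -89 - 123 = -212)
R(f) = -158
A(-108)/(((163*105 + R(41))*(27191 - 1707))) = -212*1/((27191 - 1707)*(163*105 - 158)) = -212*1/(25484*(17115 - 158)) = -212/(16957*25484) = -212/432132188 = -212*1/432132188 = -53/108033047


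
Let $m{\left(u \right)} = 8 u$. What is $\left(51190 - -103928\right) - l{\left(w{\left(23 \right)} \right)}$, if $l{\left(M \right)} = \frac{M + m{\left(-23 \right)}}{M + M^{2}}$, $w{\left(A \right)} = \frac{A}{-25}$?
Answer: $\frac{305211}{2} \approx 1.5261 \cdot 10^{5}$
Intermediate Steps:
$w{\left(A \right)} = - \frac{A}{25}$ ($w{\left(A \right)} = A \left(- \frac{1}{25}\right) = - \frac{A}{25}$)
$l{\left(M \right)} = \frac{-184 + M}{M + M^{2}}$ ($l{\left(M \right)} = \frac{M + 8 \left(-23\right)}{M + M^{2}} = \frac{M - 184}{M + M^{2}} = \frac{-184 + M}{M + M^{2}}$)
$\left(51190 - -103928\right) - l{\left(w{\left(23 \right)} \right)} = \left(51190 - -103928\right) - \frac{-184 - \frac{23}{25}}{\left(- \frac{1}{25}\right) 23 \left(1 - \frac{23}{25}\right)} = \left(51190 + 103928\right) - \frac{-184 - \frac{23}{25}}{\left(- \frac{23}{25}\right) \left(1 - \frac{23}{25}\right)} = 155118 - \left(- \frac{25}{23}\right) \frac{1}{\frac{2}{25}} \left(- \frac{4623}{25}\right) = 155118 - \left(- \frac{25}{23}\right) \frac{25}{2} \left(- \frac{4623}{25}\right) = 155118 - \frac{5025}{2} = \frac{305211}{2}$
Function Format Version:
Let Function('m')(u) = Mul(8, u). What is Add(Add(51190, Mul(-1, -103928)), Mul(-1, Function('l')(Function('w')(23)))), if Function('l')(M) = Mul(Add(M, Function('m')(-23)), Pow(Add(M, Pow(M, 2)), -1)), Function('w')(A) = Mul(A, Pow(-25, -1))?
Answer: Rational(305211, 2) ≈ 1.5261e+5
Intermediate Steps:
Function('w')(A) = Mul(Rational(-1, 25), A) (Function('w')(A) = Mul(A, Rational(-1, 25)) = Mul(Rational(-1, 25), A))
Function('l')(M) = Mul(Pow(Add(M, Pow(M, 2)), -1), Add(-184, M)) (Function('l')(M) = Mul(Add(M, Mul(8, -23)), Pow(Add(M, Pow(M, 2)), -1)) = Mul(Add(M, -184), Pow(Add(M, Pow(M, 2)), -1)) = Mul(Add(-184, M), Pow(Add(M, Pow(M, 2)), -1)) = Mul(Pow(Add(M, Pow(M, 2)), -1), Add(-184, M)))
Add(Add(51190, Mul(-1, -103928)), Mul(-1, Function('l')(Function('w')(23)))) = Add(Add(51190, Mul(-1, -103928)), Mul(-1, Mul(Pow(Mul(Rational(-1, 25), 23), -1), Pow(Add(1, Mul(Rational(-1, 25), 23)), -1), Add(-184, Mul(Rational(-1, 25), 23))))) = Add(Add(51190, 103928), Mul(-1, Mul(Pow(Rational(-23, 25), -1), Pow(Add(1, Rational(-23, 25)), -1), Add(-184, Rational(-23, 25))))) = Add(155118, Mul(-1, Mul(Rational(-25, 23), Pow(Rational(2, 25), -1), Rational(-4623, 25)))) = Add(155118, Mul(-1, Mul(Rational(-25, 23), Rational(25, 2), Rational(-4623, 25)))) = Add(155118, Mul(-1, Rational(5025, 2))) = Add(155118, Rational(-5025, 2)) = Rational(305211, 2)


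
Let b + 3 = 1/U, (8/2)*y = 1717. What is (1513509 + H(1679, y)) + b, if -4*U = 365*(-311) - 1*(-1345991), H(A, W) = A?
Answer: 466857287014/308119 ≈ 1.5152e+6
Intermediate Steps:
y = 1717/4 (y = (¼)*1717 = 1717/4 ≈ 429.25)
U = -308119 (U = -(365*(-311) - 1*(-1345991))/4 = -(-113515 + 1345991)/4 = -¼*1232476 = -308119)
b = -924358/308119 (b = -3 + 1/(-308119) = -3 - 1/308119 = -924358/308119 ≈ -3.0000)
(1513509 + H(1679, y)) + b = (1513509 + 1679) - 924358/308119 = 1515188 - 924358/308119 = 466857287014/308119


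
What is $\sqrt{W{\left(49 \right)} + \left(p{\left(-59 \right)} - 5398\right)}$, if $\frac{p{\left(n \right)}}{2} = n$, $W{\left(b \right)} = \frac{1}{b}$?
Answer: $\frac{i \sqrt{270283}}{7} \approx 74.27 i$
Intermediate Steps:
$p{\left(n \right)} = 2 n$
$\sqrt{W{\left(49 \right)} + \left(p{\left(-59 \right)} - 5398\right)} = \sqrt{\frac{1}{49} + \left(2 \left(-59\right) - 5398\right)} = \sqrt{\frac{1}{49} - 5516} = \sqrt{- \frac{270283}{49}} = \frac{i \sqrt{270283}}{7}$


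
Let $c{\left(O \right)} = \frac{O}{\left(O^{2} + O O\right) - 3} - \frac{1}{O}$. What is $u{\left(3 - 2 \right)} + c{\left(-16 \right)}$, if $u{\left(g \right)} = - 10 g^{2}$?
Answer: $- \frac{81187}{8144} \approx -9.9689$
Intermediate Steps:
$c{\left(O \right)} = - \frac{1}{O} + \frac{O}{-3 + 2 O^{2}}$ ($c{\left(O \right)} = \frac{O}{\left(O^{2} + O^{2}\right) - 3} - \frac{1}{O} = \frac{O}{2 O^{2} - 3} - \frac{1}{O} = \frac{O}{-3 + 2 O^{2}} - \frac{1}{O} = - \frac{1}{O} + \frac{O}{-3 + 2 O^{2}}$)
$u{\left(3 - 2 \right)} + c{\left(-16 \right)} = - 10 \left(3 - 2\right)^{2} + \frac{3 - \left(-16\right)^{2}}{\left(-16\right) \left(-3 + 2 \left(-16\right)^{2}\right)} = - 10 \left(3 - 2\right)^{2} - \frac{3 - 256}{16 \left(-3 + 2 \cdot 256\right)} = - 10 \cdot 1^{2} - \frac{3 - 256}{16 \left(-3 + 512\right)} = \left(-10\right) 1 - \frac{1}{16} \cdot \frac{1}{509} \left(-253\right) = -10 - \frac{1}{8144} \left(-253\right) = -10 + \frac{253}{8144} = - \frac{81187}{8144}$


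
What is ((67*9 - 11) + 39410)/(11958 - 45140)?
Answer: -20001/16591 ≈ -1.2055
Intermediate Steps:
((67*9 - 11) + 39410)/(11958 - 45140) = ((603 - 11) + 39410)/(-33182) = (592 + 39410)*(-1/33182) = 40002*(-1/33182) = -20001/16591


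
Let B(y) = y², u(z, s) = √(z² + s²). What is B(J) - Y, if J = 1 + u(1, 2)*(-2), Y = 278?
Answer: -257 - 4*√5 ≈ -265.94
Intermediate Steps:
u(z, s) = √(s² + z²)
J = 1 - 2*√5 (J = 1 + √(2² + 1²)*(-2) = 1 + √(4 + 1)*(-2) = 1 + √5*(-2) = 1 - 2*√5 ≈ -3.4721)
B(J) - Y = (1 - 2*√5)² - 1*278 = (1 - 2*√5)² - 278 = -278 + (1 - 2*√5)²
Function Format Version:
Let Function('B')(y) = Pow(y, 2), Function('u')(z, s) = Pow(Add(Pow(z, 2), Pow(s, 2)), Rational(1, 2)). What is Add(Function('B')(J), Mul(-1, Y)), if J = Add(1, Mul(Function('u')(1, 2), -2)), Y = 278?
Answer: Add(-257, Mul(-4, Pow(5, Rational(1, 2)))) ≈ -265.94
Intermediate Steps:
Function('u')(z, s) = Pow(Add(Pow(s, 2), Pow(z, 2)), Rational(1, 2))
J = Add(1, Mul(-2, Pow(5, Rational(1, 2)))) (J = Add(1, Mul(Pow(Add(Pow(2, 2), Pow(1, 2)), Rational(1, 2)), -2)) = Add(1, Mul(Pow(Add(4, 1), Rational(1, 2)), -2)) = Add(1, Mul(Pow(5, Rational(1, 2)), -2)) = Add(1, Mul(-2, Pow(5, Rational(1, 2)))) ≈ -3.4721)
Add(Function('B')(J), Mul(-1, Y)) = Add(Pow(Add(1, Mul(-2, Pow(5, Rational(1, 2)))), 2), Mul(-1, 278)) = Add(Pow(Add(1, Mul(-2, Pow(5, Rational(1, 2)))), 2), -278) = Add(-278, Pow(Add(1, Mul(-2, Pow(5, Rational(1, 2)))), 2))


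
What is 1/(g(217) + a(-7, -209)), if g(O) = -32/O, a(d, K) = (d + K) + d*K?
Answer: 217/270567 ≈ 0.00080202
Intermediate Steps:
a(d, K) = K + d + K*d (a(d, K) = (K + d) + K*d = K + d + K*d)
1/(g(217) + a(-7, -209)) = 1/(-32/217 + (-209 - 7 - 209*(-7))) = 1/(-32*1/217 + (-209 - 7 + 1463)) = 1/(-32/217 + 1247) = 1/(270567/217) = 217/270567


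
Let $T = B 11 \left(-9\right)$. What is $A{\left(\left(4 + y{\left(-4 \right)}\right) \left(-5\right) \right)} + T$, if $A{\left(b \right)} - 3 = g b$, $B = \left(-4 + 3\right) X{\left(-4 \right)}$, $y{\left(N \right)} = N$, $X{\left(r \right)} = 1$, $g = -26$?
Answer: $102$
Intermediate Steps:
$B = -1$ ($B = \left(-4 + 3\right) 1 = \left(-1\right) 1 = -1$)
$A{\left(b \right)} = 3 - 26 b$
$T = 99$ ($T = \left(-1\right) 11 \left(-9\right) = \left(-11\right) \left(-9\right) = 99$)
$A{\left(\left(4 + y{\left(-4 \right)}\right) \left(-5\right) \right)} + T = \left(3 - 26 \left(4 - 4\right) \left(-5\right)\right) + 99 = \left(3 - 26 \cdot 0 \left(-5\right)\right) + 99 = \left(3 - 0\right) + 99 = \left(3 + 0\right) + 99 = 3 + 99 = 102$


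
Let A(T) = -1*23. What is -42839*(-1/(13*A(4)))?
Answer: -42839/299 ≈ -143.27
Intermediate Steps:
A(T) = -23
-42839*(-1/(13*A(4))) = -42839/((-23*(-13))) = -42839/299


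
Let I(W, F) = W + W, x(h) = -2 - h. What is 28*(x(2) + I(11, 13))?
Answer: 504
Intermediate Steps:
I(W, F) = 2*W
28*(x(2) + I(11, 13)) = 28*((-2 - 1*2) + 2*11) = 28*((-2 - 2) + 22) = 28*(-4 + 22) = 28*18 = 504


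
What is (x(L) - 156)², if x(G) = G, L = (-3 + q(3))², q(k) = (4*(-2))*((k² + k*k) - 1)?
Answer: 367297225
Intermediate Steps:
q(k) = 8 - 16*k² (q(k) = -8*((k² + k²) - 1) = -8*(2*k² - 1) = -8*(-1 + 2*k²) = 8 - 16*k²)
L = 19321 (L = (-3 + (8 - 16*3²))² = (-3 + (8 - 16*9))² = (-3 + (8 - 144))² = (-3 - 136)² = (-139)² = 19321)
(x(L) - 156)² = (19321 - 156)² = 19165² = 367297225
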